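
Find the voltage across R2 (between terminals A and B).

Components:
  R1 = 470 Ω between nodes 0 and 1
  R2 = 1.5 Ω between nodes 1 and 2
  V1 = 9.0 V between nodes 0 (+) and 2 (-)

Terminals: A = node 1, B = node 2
R1 and R2 are in series across V1 (node 0 → node 1 → node 2), and the output A–B is taken across R2, so this is a voltage divider.
Series current: I = V1/(R1 + R2) = 9/(470 + 1.5) = 9/471.5 = 0.01909 A
V_R2 = I × R2 = V1 × R2/(R1 + R2) = 9 × 1.5/471.5 = 0.02863 V

Final answer: 0.02863 V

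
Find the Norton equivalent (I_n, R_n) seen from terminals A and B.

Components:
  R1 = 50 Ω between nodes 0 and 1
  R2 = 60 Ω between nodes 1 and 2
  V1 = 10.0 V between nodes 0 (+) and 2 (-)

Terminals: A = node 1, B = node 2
Find the Thévenin equivalent first; then I_n = V_th/R_th and R_n = R_th.
Step 1 — V_th is the open-circuit voltage V_A - V_B (nothing connected across the terminals).
Nodal analysis, taking node 2 as the 0 V reference.
Source V1 fixes V_0 = 10 V.
KCL at each unknown node (sum of currents leaving = 0; resistances in Ω):
  Node 1: (V_1 - 10)/50 + (V_1 - 0)/60 = 0
Collecting terms: 0.03667 × V_1 = 0.2  =>  V_1 = 5.455 V
V_th = V_1 - V_2 = 5.455 - 0 = 5.455 V
Step 2 — R_th: zero the source — replace V1 by a short circuit (node 2 merges into node 0) — and find the resistance seen between A (node 1) and B (node 0).
Reduce the network between node 1 (A) and node 0 (B) by series/parallel combination:
  Rp1 = R1 ‖ R2 (parallel, both between nodes 0 and 1) = 1/(1/50 + 1/60) = 27.27 Ω
R_th = 27.27 Ω
I_n = V_th/R_th = 5.455/27.27 = 0.2 A, and R_n = R_th = 27.27 Ω

Final answer: I_n = 0.2 A, R_n = 27.27 Ω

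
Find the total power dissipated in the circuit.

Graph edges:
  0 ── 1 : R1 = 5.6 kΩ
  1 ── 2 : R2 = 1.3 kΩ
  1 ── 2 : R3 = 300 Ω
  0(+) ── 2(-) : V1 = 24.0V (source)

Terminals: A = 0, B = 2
Nodal analysis, taking node 2 as the 0 V reference.
Source V1 fixes V_0 = 24 V.
KCL at each unknown node (sum of currents leaving = 0; resistances in Ω):
  Node 1: (V_1 - 24)/5600 + (V_1 - 0)/1300 + (V_1 - 0)/300 = 0
Collecting terms: 0.004281 × V_1 = 0.004286  =>  V_1 = 1.001 V
Power in each resistor, P = (ΔV)²/R:
  P_R1 = (24 - 1.001)²/5600 = 0.09446 W
  P_R2 = (1.001 - 0)²/1300 = 0.0007709 W
  P_R3 = (1.001 - 0)²/300 = 0.00334 W
P_total = P_R1 + P_R2 + P_R3 = 0.09857 W

Final answer: 0.09857 W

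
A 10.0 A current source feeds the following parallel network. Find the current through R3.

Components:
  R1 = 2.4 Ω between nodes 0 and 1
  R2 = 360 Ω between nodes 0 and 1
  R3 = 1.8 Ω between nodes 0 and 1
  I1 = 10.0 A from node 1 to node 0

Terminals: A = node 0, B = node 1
All resistors sit directly between nodes 0 and 1, so they are in parallel and share one voltage V; the full source current 10 A splits among them.
1/R_par = 1/2.4 + 1/360 + 1/1.8 = 0.975 S  =>  R_par = 1.026 Ω
V = I × R_par = 10 × 1.026 = 10.26 V
I_R3 = V/R3 = 10.26/1.8 = 5.698 A

Final answer: 5.698 A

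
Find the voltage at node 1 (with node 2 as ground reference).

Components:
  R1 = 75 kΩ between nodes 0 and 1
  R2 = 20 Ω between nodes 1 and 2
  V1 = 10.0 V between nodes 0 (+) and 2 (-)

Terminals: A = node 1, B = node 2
Nodal analysis, taking node 2 as the 0 V reference.
Source V1 fixes V_0 = 10 V.
KCL at each unknown node (sum of currents leaving = 0; resistances in Ω):
  Node 1: (V_1 - 10)/75000 + (V_1 - 0)/20 = 0
Collecting terms: 0.05001 × V_1 = 0.0001333  =>  V_1 = 0.002666 V
The requested potential is V_1 = 0.002666 V.

Final answer: V_1 = 0.002666 V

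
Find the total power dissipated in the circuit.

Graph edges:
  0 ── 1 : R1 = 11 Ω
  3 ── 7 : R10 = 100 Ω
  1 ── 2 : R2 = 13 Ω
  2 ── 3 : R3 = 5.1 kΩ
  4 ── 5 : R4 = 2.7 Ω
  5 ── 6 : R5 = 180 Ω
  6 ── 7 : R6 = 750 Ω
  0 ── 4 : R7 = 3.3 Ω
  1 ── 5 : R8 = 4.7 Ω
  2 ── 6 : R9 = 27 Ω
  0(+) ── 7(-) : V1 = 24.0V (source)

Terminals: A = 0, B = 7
Nodal analysis, taking node 7 as the 0 V reference.
Source V1 fixes V_0 = 24 V.
KCL at each unknown node (sum of currents leaving = 0; resistances in Ω):
  Node 1: (V_1 - 24)/11 + (V_1 - V_2)/13 + (V_1 - V_5)/4.7 = 0
  Node 2: (V_2 - V_1)/13 + (V_2 - V_3)/5100 + (V_2 - V_6)/27 = 0
  Node 3: (V_3 - V_2)/5100 + (V_3 - 0)/100 = 0
  Node 4: (V_4 - V_5)/2.7 + (V_4 - 24)/3.3 = 0
  Node 5: (V_5 - V_4)/2.7 + (V_5 - V_6)/180 + (V_5 - V_1)/4.7 = 0
  Node 6: (V_6 - V_5)/180 + (V_6 - 0)/750 + (V_6 - V_2)/27 = 0
Collecting terms (coefficients in siemens):
  0.3806·V_1 - 0.07692·V_2 - 0.2128·V_5 = 2.182
  0.1142·V_2 - 0.07692·V_1 - 0.0001961·V_3 - 0.03704·V_6 = 0
  0.0102·V_3 - 0.0001961·V_2 = 0
  0.6734·V_4 - 0.3704·V_5 = 7.273
  0.5887·V_5 - 0.2128·V_1 - 0.3704·V_4 - 0.005556·V_6 = 0
  0.04393·V_6 - 0.03704·V_2 - 0.005556·V_5 = 0
Solving these 6 simultaneous equations (Gaussian elimination) gives:
  V_1 = 23.83 V, V_2 = 23.45 V, V_3 = 0.451 V, V_4 = 23.94 V
  V_5 = 23.89 V, V_6 = 22.79 V
Power in each resistor, P = (ΔV)²/R:
  P_R1 = (24 - 23.83)²/11 = 0.002779 W
  P_R2 = (23.83 - 23.45)²/13 = 0.01081 W
  P_R3 = (23.45 - 0.451)²/5100 = 0.1037 W
  P_R4 = (23.94 - 23.89)²/2.7 = 0.0009753 W
  P_R5 = (23.89 - 22.79)²/180 = 0.006629 W
  P_R6 = (22.79 - 0)²/750 = 0.6927 W
  P_R7 = (24 - 23.94)²/3.3 = 0.001192 W
  P_R8 = (23.83 - 23.89)²/4.7 = 0.0007867 W
  P_R9 = (23.45 - 22.79)²/27 = 0.01597 W
  P_R10 = (0.451 - 0)²/100 = 0.002034 W
P_total = P_R1 + P_R2 + P_R3 + P_R4 + P_R5 + P_R6 + P_R7 + P_R8 + P_R9 + P_R10 = 0.8376 W

Final answer: 0.8376 W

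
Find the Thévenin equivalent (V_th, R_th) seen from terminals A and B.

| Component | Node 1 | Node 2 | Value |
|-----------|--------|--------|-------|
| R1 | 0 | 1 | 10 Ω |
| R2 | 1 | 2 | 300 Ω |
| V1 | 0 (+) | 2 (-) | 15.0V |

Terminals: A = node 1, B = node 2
Step 1 — V_th is the open-circuit voltage V_A - V_B (nothing connected across the terminals).
Nodal analysis, taking node 2 as the 0 V reference.
Source V1 fixes V_0 = 15 V.
KCL at each unknown node (sum of currents leaving = 0; resistances in Ω):
  Node 1: (V_1 - 15)/10 + (V_1 - 0)/300 = 0
Collecting terms: 0.1033 × V_1 = 1.5  =>  V_1 = 14.52 V
V_th = V_1 - V_2 = 14.52 - 0 = 14.52 V
Step 2 — R_th: zero the source — replace V1 by a short circuit (node 2 merges into node 0) — and find the resistance seen between A (node 1) and B (node 0).
Reduce the network between node 1 (A) and node 0 (B) by series/parallel combination:
  Rp1 = R1 ‖ R2 (parallel, both between nodes 0 and 1) = 1/(1/10 + 1/300) = 9.677 Ω
R_th = 9.677 Ω

Final answer: V_th = 14.52 V, R_th = 9.677 Ω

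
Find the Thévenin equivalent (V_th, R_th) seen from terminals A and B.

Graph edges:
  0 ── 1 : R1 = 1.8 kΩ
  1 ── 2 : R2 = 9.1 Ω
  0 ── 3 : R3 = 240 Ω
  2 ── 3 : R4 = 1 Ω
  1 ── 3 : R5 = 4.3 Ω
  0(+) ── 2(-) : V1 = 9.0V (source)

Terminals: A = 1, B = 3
Step 1 — V_th is the open-circuit voltage V_A - V_B (nothing connected across the terminals).
Nodal analysis, taking node 2 as the 0 V reference.
Source V1 fixes V_0 = 9 V.
KCL at each unknown node (sum of currents leaving = 0; resistances in Ω):
  Node 1: (V_1 - 9)/1800 + (V_1 - 0)/9.1 + (V_1 - V_3)/4.3 = 0
  Node 3: (V_3 - 9)/240 + (V_3 - 0)/1 + (V_3 - V_1)/4.3 = 0
Collecting terms (coefficients in siemens):
  0.343·V_1 - 0.2326·V_3 = 0.005
  1.237·V_3 - 0.2326·V_1 = 0.0375
Determinant D = (0.343)(1.237) - (-0.2326)(-0.2326) = 0.3701
V_1 = [(0.005)(1.237) - (-0.2326)(0.0375)]/D = 0.04027 V
V_3 = [(0.343)(0.0375) - (0.005)(-0.2326)]/D = 0.03789 V
V_th = V_1 - V_3 = 0.04027 - 0.03789 = 0.002375 V
Step 2 — R_th: zero the source — replace V1 by a short circuit (node 2 merges into node 0) — and find the resistance seen between A (node 1) and B (node 3).
Reduce the network between node 1 (A) and node 3 (B) by series/parallel combination:
  Rp1 = R1 ‖ R2 (parallel, both between nodes 0 and 1) = 1/(1/1800 + 1/9.1) = 9.054 Ω
  Rp2 = R3 ‖ R4 (parallel, both between nodes 0 and 3) = 1/(1/240 + 1/1) = 0.9959 Ω
  Rs1 = Rp1 + Rp2 (series, joined only at node 0) = 9.054 + 0.9959 = 10.05 Ω
  Rp3 = R5 ‖ Rs1 (parallel, both between nodes 1 and 3) = 1/(1/4.3 + 1/10.05) = 3.012 Ω
R_th = 3.012 Ω

Final answer: V_th = 0.002375 V, R_th = 3.012 Ω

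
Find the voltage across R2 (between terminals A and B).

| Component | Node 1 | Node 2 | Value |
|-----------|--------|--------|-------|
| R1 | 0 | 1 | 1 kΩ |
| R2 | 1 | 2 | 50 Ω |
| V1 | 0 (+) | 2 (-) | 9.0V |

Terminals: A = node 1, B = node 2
R1 and R2 are in series across V1 (node 0 → node 1 → node 2), and the output A–B is taken across R2, so this is a voltage divider.
Series current: I = V1/(R1 + R2) = 9/(1000 + 50) = 9/1050 = 0.008571 A
V_R2 = I × R2 = V1 × R2/(R1 + R2) = 9 × 50/1050 = 0.4286 V

Final answer: 0.4286 V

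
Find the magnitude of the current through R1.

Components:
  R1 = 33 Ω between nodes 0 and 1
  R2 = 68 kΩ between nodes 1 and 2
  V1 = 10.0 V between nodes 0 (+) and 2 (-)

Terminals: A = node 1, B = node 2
Nodal analysis, taking node 2 as the 0 V reference.
Source V1 fixes V_0 = 10 V.
KCL at each unknown node (sum of currents leaving = 0; resistances in Ω):
  Node 1: (V_1 - 10)/33 + (V_1 - 0)/68000 = 0
Collecting terms: 0.03032 × V_1 = 0.303  =>  V_1 = 9.995 V
I_R1 = (V_0 - V_1)/R1 = (10 - 9.995)/33 = 0.000147 A
|I_R1| = 0.000147 A

Final answer: |I_R1| = 0.000147 A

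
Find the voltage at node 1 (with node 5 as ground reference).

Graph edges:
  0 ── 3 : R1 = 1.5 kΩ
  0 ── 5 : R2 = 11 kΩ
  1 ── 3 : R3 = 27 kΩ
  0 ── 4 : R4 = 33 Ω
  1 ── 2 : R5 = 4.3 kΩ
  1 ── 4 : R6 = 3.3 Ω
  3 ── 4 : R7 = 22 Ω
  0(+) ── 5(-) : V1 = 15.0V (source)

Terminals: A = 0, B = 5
Nodal analysis, taking node 5 as the 0 V reference.
Source V1 fixes V_0 = 15 V.
KCL at each unknown node (sum of currents leaving = 0; resistances in Ω):
  Node 1: (V_1 - V_3)/27000 + (V_1 - V_2)/4300 + (V_1 - V_4)/3.3 = 0
  Node 2: (V_2 - V_1)/4300 = 0
  Node 3: (V_3 - 15)/1500 + (V_3 - V_1)/27000 + (V_3 - V_4)/22 = 0
  Node 4: (V_4 - 15)/33 + (V_4 - V_1)/3.3 + (V_4 - V_3)/22 = 0
Collecting terms (coefficients in siemens):
  0.3033·V_1 - 0.0002326·V_2 - 0.00003704·V_3 - 0.303·V_4 = 0
  0.0002326·V_2 - 0.0002326·V_1 = 0
  0.04616·V_3 - 0.00003704·V_1 - 0.04545·V_4 = 0.01
  0.3788·V_4 - 0.303·V_1 - 0.04545·V_3 = 0.4545
Solving these 4 simultaneous equations (Gaussian elimination) gives:
  V_1 = 15 V, V_2 = 15 V, V_3 = 15 V, V_4 = 15 V
The requested potential is V_1 = 15 V.

Final answer: V_1 = 15 V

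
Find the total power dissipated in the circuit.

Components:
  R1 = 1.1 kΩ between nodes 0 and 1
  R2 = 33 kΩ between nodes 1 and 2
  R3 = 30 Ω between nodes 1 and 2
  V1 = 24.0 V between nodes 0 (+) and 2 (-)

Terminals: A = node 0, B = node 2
Nodal analysis, taking node 2 as the 0 V reference.
Source V1 fixes V_0 = 24 V.
KCL at each unknown node (sum of currents leaving = 0; resistances in Ω):
  Node 1: (V_1 - 24)/1100 + (V_1 - 0)/33000 + (V_1 - 0)/30 = 0
Collecting terms: 0.03427 × V_1 = 0.02182  =>  V_1 = 0.6366 V
Power in each resistor, P = (ΔV)²/R:
  P_R1 = (24 - 0.6366)²/1100 = 0.4962 W
  P_R2 = (0.6366 - 0)²/33000 = 0.00001228 W
  P_R3 = (0.6366 - 0)²/30 = 0.01351 W
P_total = P_R1 + P_R2 + P_R3 = 0.5097 W

Final answer: 0.5097 W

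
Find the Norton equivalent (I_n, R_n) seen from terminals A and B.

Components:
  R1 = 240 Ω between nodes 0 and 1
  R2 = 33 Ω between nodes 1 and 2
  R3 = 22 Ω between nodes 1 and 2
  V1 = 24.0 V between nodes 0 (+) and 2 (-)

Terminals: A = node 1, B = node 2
Find the Thévenin equivalent first; then I_n = V_th/R_th and R_n = R_th.
Step 1 — V_th is the open-circuit voltage V_A - V_B (nothing connected across the terminals).
Nodal analysis, taking node 2 as the 0 V reference.
Source V1 fixes V_0 = 24 V.
KCL at each unknown node (sum of currents leaving = 0; resistances in Ω):
  Node 1: (V_1 - 24)/240 + (V_1 - 0)/33 + (V_1 - 0)/22 = 0
Collecting terms: 0.07992 × V_1 = 0.1  =>  V_1 = 1.251 V
V_th = V_1 - V_2 = 1.251 - 0 = 1.251 V
Step 2 — R_th: zero the source — replace V1 by a short circuit (node 2 merges into node 0) — and find the resistance seen between A (node 1) and B (node 0).
Reduce the network between node 1 (A) and node 0 (B) by series/parallel combination:
  Rp1 = R1 ‖ R2 ‖ R3 (parallel, all between nodes 0 and 1) = 1/(1/240 + 1/33 + 1/22) = 12.51 Ω
R_th = 12.51 Ω
I_n = V_th/R_th = 1.251/12.51 = 0.1 A, and R_n = R_th = 12.51 Ω

Final answer: I_n = 0.1 A, R_n = 12.51 Ω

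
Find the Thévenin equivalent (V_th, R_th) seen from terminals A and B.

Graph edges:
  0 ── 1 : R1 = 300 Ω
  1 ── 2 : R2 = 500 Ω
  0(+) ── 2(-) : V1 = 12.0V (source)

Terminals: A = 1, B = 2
Step 1 — V_th is the open-circuit voltage V_A - V_B (nothing connected across the terminals).
Nodal analysis, taking node 2 as the 0 V reference.
Source V1 fixes V_0 = 12 V.
KCL at each unknown node (sum of currents leaving = 0; resistances in Ω):
  Node 1: (V_1 - 12)/300 + (V_1 - 0)/500 = 0
Collecting terms: 0.005333 × V_1 = 0.04  =>  V_1 = 7.5 V
V_th = V_1 - V_2 = 7.5 - 0 = 7.5 V
Step 2 — R_th: zero the source — replace V1 by a short circuit (node 2 merges into node 0) — and find the resistance seen between A (node 1) and B (node 0).
Reduce the network between node 1 (A) and node 0 (B) by series/parallel combination:
  Rp1 = R1 ‖ R2 (parallel, both between nodes 0 and 1) = 1/(1/300 + 1/500) = 187.5 Ω
R_th = 187.5 Ω

Final answer: V_th = 7.5 V, R_th = 187.5 Ω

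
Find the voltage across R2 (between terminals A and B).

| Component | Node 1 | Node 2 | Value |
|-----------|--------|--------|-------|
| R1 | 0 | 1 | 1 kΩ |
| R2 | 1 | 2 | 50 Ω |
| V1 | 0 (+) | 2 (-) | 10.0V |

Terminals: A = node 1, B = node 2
R1 and R2 are in series across V1 (node 0 → node 1 → node 2), and the output A–B is taken across R2, so this is a voltage divider.
Series current: I = V1/(R1 + R2) = 10/(1000 + 50) = 10/1050 = 0.009524 A
V_R2 = I × R2 = V1 × R2/(R1 + R2) = 10 × 50/1050 = 0.4762 V

Final answer: 0.4762 V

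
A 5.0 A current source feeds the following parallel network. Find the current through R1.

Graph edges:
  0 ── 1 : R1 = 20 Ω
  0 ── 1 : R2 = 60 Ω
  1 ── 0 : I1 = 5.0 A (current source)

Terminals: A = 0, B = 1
All resistors sit directly between nodes 0 and 1, so they are in parallel and share one voltage V; the full source current 5 A splits among them.
1/R_par = 1/20 + 1/60 = 0.06667 S  =>  R_par = 15 Ω
V = I × R_par = 5 × 15 = 75 V
I_R1 = V/R1 = 75/20 = 3.75 A

Final answer: 3.75 A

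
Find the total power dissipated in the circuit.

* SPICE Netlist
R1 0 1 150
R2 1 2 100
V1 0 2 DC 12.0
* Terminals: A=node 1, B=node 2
Nodal analysis, taking node 2 as the 0 V reference.
Source V1 fixes V_0 = 12 V.
KCL at each unknown node (sum of currents leaving = 0; resistances in Ω):
  Node 1: (V_1 - 12)/150 + (V_1 - 0)/100 = 0
Collecting terms: 0.01667 × V_1 = 0.08  =>  V_1 = 4.8 V
Power in each resistor, P = (ΔV)²/R:
  P_R1 = (12 - 4.8)²/150 = 0.3456 W
  P_R2 = (4.8 - 0)²/100 = 0.2304 W
P_total = P_R1 + P_R2 = 0.576 W

Final answer: 0.576 W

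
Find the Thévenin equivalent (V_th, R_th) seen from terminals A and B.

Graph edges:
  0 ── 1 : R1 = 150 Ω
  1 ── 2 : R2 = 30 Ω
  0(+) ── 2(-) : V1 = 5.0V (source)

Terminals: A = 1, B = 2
Step 1 — V_th is the open-circuit voltage V_A - V_B (nothing connected across the terminals).
Nodal analysis, taking node 2 as the 0 V reference.
Source V1 fixes V_0 = 5 V.
KCL at each unknown node (sum of currents leaving = 0; resistances in Ω):
  Node 1: (V_1 - 5)/150 + (V_1 - 0)/30 = 0
Collecting terms: 0.04 × V_1 = 0.03333  =>  V_1 = 0.8333 V
V_th = V_1 - V_2 = 0.8333 - 0 = 0.8333 V
Step 2 — R_th: zero the source — replace V1 by a short circuit (node 2 merges into node 0) — and find the resistance seen between A (node 1) and B (node 0).
Reduce the network between node 1 (A) and node 0 (B) by series/parallel combination:
  Rp1 = R1 ‖ R2 (parallel, both between nodes 0 and 1) = 1/(1/150 + 1/30) = 25 Ω
R_th = 25 Ω

Final answer: V_th = 0.8333 V, R_th = 25 Ω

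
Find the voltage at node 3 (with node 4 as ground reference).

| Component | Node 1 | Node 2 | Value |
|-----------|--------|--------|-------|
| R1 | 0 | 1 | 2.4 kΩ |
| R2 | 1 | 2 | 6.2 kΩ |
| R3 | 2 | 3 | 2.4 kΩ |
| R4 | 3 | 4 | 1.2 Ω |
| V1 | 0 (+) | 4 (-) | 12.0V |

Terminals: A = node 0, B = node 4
Nodal analysis, taking node 4 as the 0 V reference.
Source V1 fixes V_0 = 12 V.
KCL at each unknown node (sum of currents leaving = 0; resistances in Ω):
  Node 1: (V_1 - 12)/2400 + (V_1 - V_2)/6200 = 0
  Node 2: (V_2 - V_1)/6200 + (V_2 - V_3)/2400 = 0
  Node 3: (V_3 - V_2)/2400 + (V_3 - 0)/1.2 = 0
Collecting terms (coefficients in siemens):
  0.000578·V_1 - 0.0001613·V_2 = 0.005
  0.000578·V_2 - 0.0001613·V_1 - 0.0004167·V_3 = 0
  0.8337·V_3 - 0.0004167·V_2 = 0
Solving these 3 simultaneous equations (Gaussian elimination) gives:
  V_1 = 9.382 V, V_2 = 2.619 V, V_3 = 0.001309 V
The requested potential is V_3 = 0.001309 V.

Final answer: V_3 = 0.001309 V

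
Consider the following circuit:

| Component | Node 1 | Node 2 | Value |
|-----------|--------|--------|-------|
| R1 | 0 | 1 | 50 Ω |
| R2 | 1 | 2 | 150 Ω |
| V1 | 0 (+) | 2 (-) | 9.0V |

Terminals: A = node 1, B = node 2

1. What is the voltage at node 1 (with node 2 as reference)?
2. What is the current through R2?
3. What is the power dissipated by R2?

Nodal analysis, taking node 2 as the 0 V reference.
Source V1 fixes V_0 = 9 V.
KCL at each unknown node (sum of currents leaving = 0; resistances in Ω):
  Node 1: (V_1 - 9)/50 + (V_1 - 0)/150 = 0
Collecting terms: 0.02667 × V_1 = 0.18  =>  V_1 = 6.75 V
Part 1:
  Read off the nodal solution: V_1 = 6.75 V
Part 2:
  I_R2 = (V_1 - V_2)/R2 = (6.75 - 0)/150 = 0.045 A
  Magnitude: I_R2 = 0.045 A
Part 3:
  I_R2 = (V_1 - V_2)/R2 = (6.75 - 0)/150 = 0.045 A
  P_R2 = I_R2² × R2 = (0.045)² × 150 = 0.3038 W

Final answers:
1. V_1 = 6.75 V
2. I_R2 = 0.045 A
3. P_R2 = 0.3038 W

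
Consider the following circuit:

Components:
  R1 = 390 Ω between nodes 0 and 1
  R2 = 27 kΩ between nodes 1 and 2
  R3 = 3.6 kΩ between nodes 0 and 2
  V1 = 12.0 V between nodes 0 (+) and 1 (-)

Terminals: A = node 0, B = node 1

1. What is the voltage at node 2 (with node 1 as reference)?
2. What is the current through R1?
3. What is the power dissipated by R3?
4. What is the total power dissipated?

Nodal analysis, taking node 1 as the 0 V reference.
Source V1 fixes V_0 = 12 V.
KCL at each unknown node (sum of currents leaving = 0; resistances in Ω):
  Node 2: (V_2 - 0)/27000 + (V_2 - 12)/3600 = 0
Collecting terms: 0.0003148 × V_2 = 0.003333  =>  V_2 = 10.59 V
Part 1:
  Read off the nodal solution: V_2 = 10.59 V
Part 2:
  I_R1 = (V_0 - V_1)/R1 = (12 - 0)/390 = 0.03077 A
  Magnitude: I_R1 = 0.03077 A
Part 3:
  I_R3 = (V_0 - V_2)/R3 = (12 - 10.59)/3600 = 0.0003922 A
  P_R3 = I_R3² × R3 = (0.0003922)² × 3600 = 0.0005536 W
Part 4:
  Power in each resistor, P = (ΔV)²/R:
    P_R1 = (12 - 0)²/390 = 0.3692 W
    P_R2 = (0 - 10.59)²/27000 = 0.004152 W
    P_R3 = (12 - 10.59)²/3600 = 0.0005536 W
  P_total = P_R1 + P_R2 + P_R3 = 0.3739 W

Final answers:
1. V_2 = 10.59 V
2. I_R1 = 0.03077 A
3. P_R3 = 0.0005536 W
4. P_total = 0.3739 W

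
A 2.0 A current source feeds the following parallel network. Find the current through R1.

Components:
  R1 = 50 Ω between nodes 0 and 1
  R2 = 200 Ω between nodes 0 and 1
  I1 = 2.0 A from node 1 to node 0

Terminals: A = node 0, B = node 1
All resistors sit directly between nodes 0 and 1, so they are in parallel and share one voltage V; the full source current 2 A splits among them.
1/R_par = 1/50 + 1/200 = 0.025 S  =>  R_par = 40 Ω
V = I × R_par = 2 × 40 = 80 V
I_R1 = V/R1 = 80/50 = 1.6 A

Final answer: 1.6 A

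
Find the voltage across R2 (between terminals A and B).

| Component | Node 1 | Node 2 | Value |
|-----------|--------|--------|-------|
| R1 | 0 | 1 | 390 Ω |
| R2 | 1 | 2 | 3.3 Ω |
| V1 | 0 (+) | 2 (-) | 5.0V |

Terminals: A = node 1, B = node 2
R1 and R2 are in series across V1 (node 0 → node 1 → node 2), and the output A–B is taken across R2, so this is a voltage divider.
Series current: I = V1/(R1 + R2) = 5/(390 + 3.3) = 5/393.3 = 0.01271 A
V_R2 = I × R2 = V1 × R2/(R1 + R2) = 5 × 3.3/393.3 = 0.04195 V

Final answer: 0.04195 V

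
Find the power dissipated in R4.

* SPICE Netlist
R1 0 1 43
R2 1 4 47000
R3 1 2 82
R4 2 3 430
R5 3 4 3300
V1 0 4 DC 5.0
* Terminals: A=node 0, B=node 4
Nodal analysis, taking node 4 as the 0 V reference.
Source V1 fixes V_0 = 5 V.
KCL at each unknown node (sum of currents leaving = 0; resistances in Ω):
  Node 1: (V_1 - 5)/43 + (V_1 - 0)/47000 + (V_1 - V_2)/82 = 0
  Node 2: (V_2 - V_1)/82 + (V_2 - V_3)/430 = 0
  Node 3: (V_3 - V_2)/430 + (V_3 - 0)/3300 = 0
Collecting terms (coefficients in siemens):
  0.03547·V_1 - 0.0122·V_2 = 0.1163
  0.01452·V_2 - 0.0122·V_1 - 0.002326·V_3 = 0
  0.002629·V_3 - 0.002326·V_2 = 0
Solving these 3 simultaneous equations (Gaussian elimination) gives:
  V_1 = 4.94 V, V_2 = 4.834 V, V_3 = 4.276 V
I_R4 = (V_2 - V_3)/R4 = (4.834 - 4.276)/430 = 0.001296 A
P_R4 = I_R4² × R4 = (0.001296)² × 430 = 0.0007221 W

Final answer: 0.0007221 W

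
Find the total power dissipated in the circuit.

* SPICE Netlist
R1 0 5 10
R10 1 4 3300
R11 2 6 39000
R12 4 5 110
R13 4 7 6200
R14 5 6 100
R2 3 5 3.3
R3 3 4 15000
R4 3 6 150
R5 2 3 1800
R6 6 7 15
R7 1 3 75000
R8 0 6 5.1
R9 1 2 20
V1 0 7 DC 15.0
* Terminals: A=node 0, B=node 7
Nodal analysis, taking node 7 as the 0 V reference.
Source V1 fixes V_0 = 15 V.
KCL at each unknown node (sum of currents leaving = 0; resistances in Ω):
  Node 1: (V_1 - V_3)/75000 + (V_1 - V_2)/20 + (V_1 - V_4)/3300 = 0
  Node 2: (V_2 - V_3)/1800 + (V_2 - V_1)/20 + (V_2 - V_6)/39000 = 0
  Node 3: (V_3 - V_5)/3.3 + (V_3 - V_4)/15000 + (V_3 - V_6)/150 + (V_3 - V_2)/1800 + (V_3 - V_1)/75000 = 0
  Node 4: (V_4 - V_3)/15000 + (V_4 - V_1)/3300 + (V_4 - V_5)/110 + (V_4 - 0)/6200 = 0
  Node 5: (V_5 - 15)/10 + (V_5 - V_3)/3.3 + (V_5 - V_4)/110 + (V_5 - V_6)/100 = 0
  Node 6: (V_6 - V_3)/150 + (V_6 - 0)/15 + (V_6 - 15)/5.1 + (V_6 - V_2)/39000 + (V_6 - V_5)/100 = 0
Collecting terms (coefficients in siemens):
  0.05032·V_1 - 0.05·V_2 - 0.00001333·V_3 - 0.000303·V_4 = 0
  0.05058·V_2 - 0.05·V_1 - 0.0005556·V_3 - 0.00002564·V_6 = 0
  0.3103·V_3 - 0.00001333·V_1 - 0.0005556·V_2 - 0.00006667·V_4 - 0.303·V_5 - 0.006667·V_6 = 0
  0.009622·V_4 - 0.000303·V_1 - 0.00006667·V_3 - 0.009091·V_5 = 0
  0.4221·V_5 - 0.303·V_3 - 0.009091·V_4 - 0.01·V_6 = 1.5
  0.2794·V_6 - 0.00002564·V_2 - 0.006667·V_3 - 0.01·V_5 = 2.941
Solving these 6 simultaneous equations (Gaussian elimination) gives:
  V_1 = 14.25 V, V_2 = 14.25 V, V_3 = 14.4 V, V_4 = 14.22 V
  V_5 = 14.47 V, V_6 = 11.39 V
Power in each resistor, P = (ΔV)²/R:
  P_R1 = (15 - 14.47)²/10 = 0.02835 W
  P_R2 = (14.4 - 14.47)²/3.3 = 0.001344 W
  P_R3 = (14.4 - 14.22)²/15000 = 0.000002236 W
  P_R4 = (14.4 - 11.39)²/150 = 0.06052 W
  P_R5 = (14.25 - 14.4)²/1800 = 0.00001214 W
  P_R6 = (11.39 - 0)²/15 = 8.646 W
  P_R7 = (14.25 - 14.4)²/75000 = 0.0000002921 W
  P_R8 = (15 - 11.39)²/5.1 = 2.558 W
  P_R9 = (14.25 - 14.25)²/20 = 0.000000001503 W
  P_R10 = (14.25 - 14.22)²/3300 = 0.0000003738 W
  P_R11 = (14.25 - 11.39)²/39000 = 0.0002105 W
  P_R12 = (14.22 - 14.47)²/110 = 0.000567 W
  P_R13 = (14.22 - 0)²/6200 = 0.0326 W
  P_R14 = (14.47 - 11.39)²/100 = 0.09484 W
P_total = P_R1 + P_R2 + P_R3 + P_R4 + P_R5 + P_R6 + P_R7 + P_R8 + P_R9 + P_R10 + P_R11 + P_R12 + P_R13 + P_R14 = 11.42 W

Final answer: 11.42 W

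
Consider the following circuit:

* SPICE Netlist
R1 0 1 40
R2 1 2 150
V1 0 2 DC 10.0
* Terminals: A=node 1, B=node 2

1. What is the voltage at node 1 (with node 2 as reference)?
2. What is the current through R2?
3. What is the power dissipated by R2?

Nodal analysis, taking node 2 as the 0 V reference.
Source V1 fixes V_0 = 10 V.
KCL at each unknown node (sum of currents leaving = 0; resistances in Ω):
  Node 1: (V_1 - 10)/40 + (V_1 - 0)/150 = 0
Collecting terms: 0.03167 × V_1 = 0.25  =>  V_1 = 7.895 V
Part 1:
  Read off the nodal solution: V_1 = 7.895 V
Part 2:
  I_R2 = (V_1 - V_2)/R2 = (7.895 - 0)/150 = 0.05263 A
  Magnitude: I_R2 = 0.05263 A
Part 3:
  I_R2 = (V_1 - V_2)/R2 = (7.895 - 0)/150 = 0.05263 A
  P_R2 = I_R2² × R2 = (0.05263)² × 150 = 0.4155 W

Final answers:
1. V_1 = 7.895 V
2. I_R2 = 0.05263 A
3. P_R2 = 0.4155 W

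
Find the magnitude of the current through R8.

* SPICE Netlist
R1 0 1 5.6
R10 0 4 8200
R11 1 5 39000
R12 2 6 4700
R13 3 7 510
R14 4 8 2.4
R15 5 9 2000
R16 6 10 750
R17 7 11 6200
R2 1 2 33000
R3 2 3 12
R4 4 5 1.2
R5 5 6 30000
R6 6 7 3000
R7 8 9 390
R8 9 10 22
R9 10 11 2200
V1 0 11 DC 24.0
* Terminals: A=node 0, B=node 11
Nodal analysis, taking node 11 as the 0 V reference.
Source V1 fixes V_0 = 24 V.
KCL at each unknown node (sum of currents leaving = 0; resistances in Ω):
  Node 1: (V_1 - 24)/5.6 + (V_1 - V_2)/33000 + (V_1 - V_5)/39000 = 0
  Node 2: (V_2 - V_1)/33000 + (V_2 - V_3)/12 + (V_2 - V_6)/4700 = 0
  Node 3: (V_3 - V_2)/12 + (V_3 - V_7)/510 = 0
  Node 4: (V_4 - V_5)/1.2 + (V_4 - 24)/8200 + (V_4 - V_8)/2.4 = 0
  Node 5: (V_5 - V_4)/1.2 + (V_5 - V_6)/30000 + (V_5 - V_1)/39000 + (V_5 - V_9)/2000 = 0
  Node 6: (V_6 - V_5)/30000 + (V_6 - V_7)/3000 + (V_6 - V_2)/4700 + (V_6 - V_10)/750 = 0
  Node 7: (V_7 - V_6)/3000 + (V_7 - V_3)/510 + (V_7 - 0)/6200 = 0
  Node 8: (V_8 - V_9)/390 + (V_8 - V_4)/2.4 = 0
  Node 9: (V_9 - V_8)/390 + (V_9 - V_10)/22 + (V_9 - V_5)/2000 = 0
  Node 10: (V_10 - V_9)/22 + (V_10 - 0)/2200 + (V_10 - V_6)/750 = 0
Collecting terms (coefficients in siemens):
  0.1786·V_1 - 0.0000303·V_2 - 0.00002564·V_5 = 4.286
  0.08358·V_2 - 0.0000303·V_1 - 0.08333·V_3 - 0.0002128·V_6 = 0
  0.08529·V_3 - 0.08333·V_2 - 0.001961·V_7 = 0
  1.25·V_4 - 0.8333·V_5 - 0.4167·V_8 = 0.002927
  0.8339·V_5 - 0.00002564·V_1 - 0.8333·V_4 - 0.00003333·V_6 - 0.0005·V_9 = 0
  0.001913·V_6 - 0.0002128·V_2 - 0.00003333·V_5 - 0.0003333·V_7 - 0.001333·V_10 = 0
  0.002455·V_7 - 0.001961·V_3 - 0.0003333·V_6 = 0
  0.4192·V_8 - 0.4167·V_4 - 0.002564·V_9 = 0
  0.04852·V_9 - 0.0005·V_5 - 0.002564·V_8 - 0.04545·V_10 = 0
  0.04724·V_10 - 0.001333·V_6 - 0.04545·V_9 = 0
Solving these 10 simultaneous equations (Gaussian elimination) gives:
  V_1 = 23.99 V, V_2 = 5.065 V, V_3 = 5.057 V, V_4 = 6.247 V
  V_5 = 6.247 V, V_6 = 5.223 V, V_7 = 4.748 V, V_8 = 6.242 V
  V_9 = 5.398 V, V_10 = 5.342 V
I_R8 = (V_9 - V_10)/R8 = (5.398 - 5.342)/22 = 0.002586 A
|I_R8| = 0.002586 A

Final answer: |I_R8| = 0.002586 A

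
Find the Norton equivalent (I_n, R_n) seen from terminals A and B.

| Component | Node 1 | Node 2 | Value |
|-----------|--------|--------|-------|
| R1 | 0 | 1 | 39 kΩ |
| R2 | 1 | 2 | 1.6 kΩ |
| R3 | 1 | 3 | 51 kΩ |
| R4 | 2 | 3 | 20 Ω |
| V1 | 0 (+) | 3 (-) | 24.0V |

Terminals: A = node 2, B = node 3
Find the Thévenin equivalent first; then I_n = V_th/R_th and R_n = R_th.
Step 1 — V_th is the open-circuit voltage V_A - V_B (nothing connected across the terminals).
Nodal analysis, taking node 3 as the 0 V reference.
Source V1 fixes V_0 = 24 V.
KCL at each unknown node (sum of currents leaving = 0; resistances in Ω):
  Node 1: (V_1 - 24)/39000 + (V_1 - V_2)/1600 + (V_1 - 0)/51000 = 0
  Node 2: (V_2 - V_1)/1600 + (V_2 - 0)/20 = 0
Collecting terms (coefficients in siemens):
  0.0006702·V_1 - 0.000625·V_2 = 0.0006154
  0.05063·V_2 - 0.000625·V_1 = 0
Determinant D = (0.0006702)(0.05063) - (-0.000625)(-0.000625) = 0.00003354
V_1 = [(0.0006154)(0.05063) - (-0.000625)(0)]/D = 0.9288 V
V_2 = [(0.0006702)(0) - (0.0006154)(-0.000625)]/D = 0.01147 V
V_th = V_2 - V_3 = 0.01147 - 0 = 0.01147 V
Step 2 — R_th: zero the source — replace V1 by a short circuit (node 3 merges into node 0) — and find the resistance seen between A (node 2) and B (node 0).
Reduce the network between node 2 (A) and node 0 (B) by series/parallel combination:
  Rp1 = R1 ‖ R3 (parallel, both between nodes 0 and 1) = 1/(1/39000 + 1/51000) = 22100 Ω
  Rs1 = R2 + Rp1 (series, joined only at node 1) = 1600 + 22100 = 23700 Ω
  Rp2 = R4 ‖ Rs1 (parallel, both between nodes 0 and 2) = 1/(1/20 + 1/23700) = 19.98 Ω
R_th = 19.98 Ω
I_n = V_th/R_th = 0.01147/19.98 = 0.0005738 A, and R_n = R_th = 19.98 Ω

Final answer: I_n = 0.0005738 A, R_n = 19.98 Ω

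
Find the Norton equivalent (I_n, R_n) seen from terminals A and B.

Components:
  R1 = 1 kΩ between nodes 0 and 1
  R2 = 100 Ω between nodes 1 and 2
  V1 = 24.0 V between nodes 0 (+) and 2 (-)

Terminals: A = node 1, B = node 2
Find the Thévenin equivalent first; then I_n = V_th/R_th and R_n = R_th.
Step 1 — V_th is the open-circuit voltage V_A - V_B (nothing connected across the terminals).
Nodal analysis, taking node 2 as the 0 V reference.
Source V1 fixes V_0 = 24 V.
KCL at each unknown node (sum of currents leaving = 0; resistances in Ω):
  Node 1: (V_1 - 24)/1000 + (V_1 - 0)/100 = 0
Collecting terms: 0.011 × V_1 = 0.024  =>  V_1 = 2.182 V
V_th = V_1 - V_2 = 2.182 - 0 = 2.182 V
Step 2 — R_th: zero the source — replace V1 by a short circuit (node 2 merges into node 0) — and find the resistance seen between A (node 1) and B (node 0).
Reduce the network between node 1 (A) and node 0 (B) by series/parallel combination:
  Rp1 = R1 ‖ R2 (parallel, both between nodes 0 and 1) = 1/(1/1000 + 1/100) = 90.91 Ω
R_th = 90.91 Ω
I_n = V_th/R_th = 2.182/90.91 = 0.024 A, and R_n = R_th = 90.91 Ω

Final answer: I_n = 0.024 A, R_n = 90.91 Ω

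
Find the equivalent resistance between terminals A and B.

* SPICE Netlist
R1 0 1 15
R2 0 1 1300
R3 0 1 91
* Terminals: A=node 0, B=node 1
Reduce the network between node 0 (A) and node 1 (B) by series/parallel combination:
  Rp1 = R1 ‖ R2 ‖ R3 (parallel, all between nodes 0 and 1) = 1/(1/15 + 1/1300 + 1/91) = 12.75 Ω
R_eq = 12.75 Ω

Final answer: 12.75 Ω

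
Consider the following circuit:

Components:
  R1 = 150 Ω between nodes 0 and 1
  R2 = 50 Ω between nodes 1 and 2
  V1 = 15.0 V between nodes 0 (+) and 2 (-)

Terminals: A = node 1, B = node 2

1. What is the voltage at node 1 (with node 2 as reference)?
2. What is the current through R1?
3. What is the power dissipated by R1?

Nodal analysis, taking node 2 as the 0 V reference.
Source V1 fixes V_0 = 15 V.
KCL at each unknown node (sum of currents leaving = 0; resistances in Ω):
  Node 1: (V_1 - 15)/150 + (V_1 - 0)/50 = 0
Collecting terms: 0.02667 × V_1 = 0.1  =>  V_1 = 3.75 V
Part 1:
  Read off the nodal solution: V_1 = 3.75 V
Part 2:
  I_R1 = (V_0 - V_1)/R1 = (15 - 3.75)/150 = 0.075 A
  Magnitude: I_R1 = 0.075 A
Part 3:
  I_R1 = (V_0 - V_1)/R1 = (15 - 3.75)/150 = 0.075 A
  P_R1 = I_R1² × R1 = (0.075)² × 150 = 0.8438 W

Final answers:
1. V_1 = 3.75 V
2. I_R1 = 0.075 A
3. P_R1 = 0.8438 W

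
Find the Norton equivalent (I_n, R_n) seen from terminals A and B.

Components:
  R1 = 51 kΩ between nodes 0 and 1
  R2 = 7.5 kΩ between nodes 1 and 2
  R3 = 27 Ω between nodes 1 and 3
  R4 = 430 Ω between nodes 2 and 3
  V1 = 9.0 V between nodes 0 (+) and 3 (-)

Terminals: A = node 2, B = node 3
Find the Thévenin equivalent first; then I_n = V_th/R_th and R_n = R_th.
Step 1 — V_th is the open-circuit voltage V_A - V_B (nothing connected across the terminals).
Nodal analysis, taking node 3 as the 0 V reference.
Source V1 fixes V_0 = 9 V.
KCL at each unknown node (sum of currents leaving = 0; resistances in Ω):
  Node 1: (V_1 - 9)/51000 + (V_1 - V_2)/7500 + (V_1 - 0)/27 = 0
  Node 2: (V_2 - V_1)/7500 + (V_2 - 0)/430 = 0
Collecting terms (coefficients in siemens):
  0.03719·V_1 - 0.0001333·V_2 = 0.0001765
  0.002459·V_2 - 0.0001333·V_1 = 0
Determinant D = (0.03719)(0.002459) - (-0.0001333)(-0.0001333) = 0.00009143
V_1 = [(0.0001765)(0.002459) - (-0.0001333)(0)]/D = 0.004746 V
V_2 = [(0.03719)(0) - (0.0001765)(-0.0001333)]/D = 0.0002574 V
V_th = V_2 - V_3 = 0.0002574 - 0 = 0.0002574 V
Step 2 — R_th: zero the source — replace V1 by a short circuit (node 3 merges into node 0) — and find the resistance seen between A (node 2) and B (node 0).
Reduce the network between node 2 (A) and node 0 (B) by series/parallel combination:
  Rp1 = R1 ‖ R3 (parallel, both between nodes 0 and 1) = 1/(1/51000 + 1/27) = 26.99 Ω
  Rs1 = R2 + Rp1 (series, joined only at node 1) = 7500 + 26.99 = 7527 Ω
  Rp2 = R4 ‖ Rs1 (parallel, both between nodes 0 and 2) = 1/(1/430 + 1/7527) = 406.8 Ω
R_th = 406.8 Ω
I_n = V_th/R_th = 0.0002574/406.8 = 0.0000006327 A, and R_n = R_th = 406.8 Ω

Final answer: I_n = 6.327e-07 A, R_n = 406.8 Ω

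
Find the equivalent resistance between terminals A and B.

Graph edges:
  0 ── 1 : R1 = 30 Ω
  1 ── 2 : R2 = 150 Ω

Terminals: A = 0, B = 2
Reduce the network between node 0 (A) and node 2 (B) by series/parallel combination:
  Rs1 = R1 + R2 (series, joined only at node 1) = 30 + 150 = 180 Ω
R_eq = 180 Ω

Final answer: 180 Ω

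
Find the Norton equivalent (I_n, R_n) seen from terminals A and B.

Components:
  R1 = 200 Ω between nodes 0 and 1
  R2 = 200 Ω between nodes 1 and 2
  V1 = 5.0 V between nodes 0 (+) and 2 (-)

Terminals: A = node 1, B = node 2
Find the Thévenin equivalent first; then I_n = V_th/R_th and R_n = R_th.
Step 1 — V_th is the open-circuit voltage V_A - V_B (nothing connected across the terminals).
Nodal analysis, taking node 2 as the 0 V reference.
Source V1 fixes V_0 = 5 V.
KCL at each unknown node (sum of currents leaving = 0; resistances in Ω):
  Node 1: (V_1 - 5)/200 + (V_1 - 0)/200 = 0
Collecting terms: 0.01 × V_1 = 0.025  =>  V_1 = 2.5 V
V_th = V_1 - V_2 = 2.5 - 0 = 2.5 V
Step 2 — R_th: zero the source — replace V1 by a short circuit (node 2 merges into node 0) — and find the resistance seen between A (node 1) and B (node 0).
Reduce the network between node 1 (A) and node 0 (B) by series/parallel combination:
  Rp1 = R1 ‖ R2 (parallel, both between nodes 0 and 1) = 1/(1/200 + 1/200) = 100 Ω
R_th = 100 Ω
I_n = V_th/R_th = 2.5/100 = 0.025 A, and R_n = R_th = 100 Ω

Final answer: I_n = 0.025 A, R_n = 100 Ω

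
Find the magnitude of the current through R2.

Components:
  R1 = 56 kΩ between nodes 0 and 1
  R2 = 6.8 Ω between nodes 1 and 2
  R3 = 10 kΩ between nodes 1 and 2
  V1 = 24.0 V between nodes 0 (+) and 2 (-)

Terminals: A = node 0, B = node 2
Nodal analysis, taking node 2 as the 0 V reference.
Source V1 fixes V_0 = 24 V.
KCL at each unknown node (sum of currents leaving = 0; resistances in Ω):
  Node 1: (V_1 - 24)/56000 + (V_1 - 0)/6.8 + (V_1 - 0)/10000 = 0
Collecting terms: 0.1472 × V_1 = 0.0004286  =>  V_1 = 0.002912 V
I_R2 = (V_1 - V_2)/R2 = (0.002912 - 0)/6.8 = 0.0004282 A
|I_R2| = 0.0004282 A

Final answer: |I_R2| = 0.0004282 A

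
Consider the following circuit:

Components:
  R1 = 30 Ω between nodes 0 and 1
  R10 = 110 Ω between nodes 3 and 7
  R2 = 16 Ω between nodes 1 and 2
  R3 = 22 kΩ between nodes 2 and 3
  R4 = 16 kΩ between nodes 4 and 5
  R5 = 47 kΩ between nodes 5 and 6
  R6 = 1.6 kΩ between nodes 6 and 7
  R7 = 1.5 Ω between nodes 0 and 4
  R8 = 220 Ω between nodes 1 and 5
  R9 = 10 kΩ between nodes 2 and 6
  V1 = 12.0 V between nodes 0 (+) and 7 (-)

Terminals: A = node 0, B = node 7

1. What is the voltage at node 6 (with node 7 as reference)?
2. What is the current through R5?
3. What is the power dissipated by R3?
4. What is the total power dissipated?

Nodal analysis, taking node 7 as the 0 V reference.
Source V1 fixes V_0 = 12 V.
KCL at each unknown node (sum of currents leaving = 0; resistances in Ω):
  Node 1: (V_1 - 12)/30 + (V_1 - V_2)/16 + (V_1 - V_5)/220 = 0
  Node 2: (V_2 - V_1)/16 + (V_2 - V_3)/22000 + (V_2 - V_6)/10000 = 0
  Node 3: (V_3 - V_2)/22000 + (V_3 - 0)/110 = 0
  Node 4: (V_4 - V_5)/16000 + (V_4 - 12)/1.5 = 0
  Node 5: (V_5 - V_4)/16000 + (V_5 - V_6)/47000 + (V_5 - V_1)/220 = 0
  Node 6: (V_6 - V_5)/47000 + (V_6 - 0)/1600 + (V_6 - V_2)/10000 = 0
Collecting terms (coefficients in siemens):
  0.1004·V_1 - 0.0625·V_2 - 0.004545·V_5 = 0.4
  0.06265·V_2 - 0.0625·V_1 - 0.00004545·V_3 - 0.0001·V_6 = 0
  0.009136·V_3 - 0.00004545·V_2 = 0
  0.6667·V_4 - 0.0000625·V_5 = 8
  0.004629·V_5 - 0.004545·V_1 - 0.0000625·V_4 - 0.00002128·V_6 = 0
  0.0007463·V_6 - 0.0001·V_2 - 0.00002128·V_5 = 0
Solving these 6 simultaneous equations (Gaussian elimination) gives:
  V_1 = 11.95 V, V_2 = 11.92 V, V_3 = 0.05932 V, V_4 = 12 V
  V_5 = 11.9 V, V_6 = 1.937 V
Part 1:
  Read off the nodal solution: V_6 = 1.937 V
Part 2:
  I_R5 = (V_5 - V_6)/R5 = (11.9 - 1.937)/47000 = 0.000212 A
  Magnitude: I_R5 = 0.000212 A
Part 3:
  I_R3 = (V_2 - V_3)/R3 = (11.92 - 0.05932)/22000 = 0.0005393 A
  P_R3 = I_R3² × R3 = (0.0005393)² × 22000 = 0.006398 W
Part 4:
  Power in each resistor, P = (ΔV)²/R:
    P_R1 = (12 - 11.95)²/30 = 0.00009122 W
    P_R2 = (11.95 - 11.92)²/16 = 0.00003784 W
    P_R3 = (11.92 - 0.05932)²/22000 = 0.006398 W
    P_R4 = (12 - 11.9)²/16000 = 0.0000005955 W
    P_R5 = (11.9 - 1.937)²/47000 = 0.002113 W
    P_R6 = (1.937 - 0)²/1600 = 0.002345 W
    P_R7 = (12 - 12)²/1.5 = 0.00000000005583 W
    P_R8 = (11.95 - 11.9)²/220 = 0.000009329 W
    P_R9 = (11.92 - 1.937)²/10000 = 0.009972 W
    P_R10 = (0.05932 - 0)²/110 = 0.00003199 W
  P_total = P_R1 + P_R2 + P_R3 + P_R4 + P_R5 + P_R6 + P_R7 + P_R8 + P_R9 + P_R10 = 0.021 W

Final answers:
1. V_6 = 1.937 V
2. I_R5 = 0.000212 A
3. P_R3 = 0.006398 W
4. P_total = 0.021 W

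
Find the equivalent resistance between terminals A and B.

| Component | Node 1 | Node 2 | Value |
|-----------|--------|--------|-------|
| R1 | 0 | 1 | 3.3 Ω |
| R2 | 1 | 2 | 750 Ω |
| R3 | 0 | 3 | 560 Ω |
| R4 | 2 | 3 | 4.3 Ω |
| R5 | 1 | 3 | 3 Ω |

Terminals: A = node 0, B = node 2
The network is not a plain series/parallel combination. Inject a 1 A test current into terminal A (node 0) and return it from terminal B (node 2); then R_eq = V_A / (1 A).
Nodal analysis, taking node 2 as the 0 V reference.
Current source I_test pushes 1 A into node 0 and draws it out of node 2.
KCL at each unknown node (sum of currents leaving = 0; resistances in Ω):
  Node 0: (V_0 - V_1)/3.3 + (V_0 - V_3)/560 - 1 = 0
  Node 1: (V_1 - V_0)/3.3 + (V_1 - 0)/750 + (V_1 - V_3)/3 = 0
  Node 3: (V_3 - V_0)/560 + (V_3 - V_1)/3 + (V_3 - 0)/4.3 = 0
Collecting terms (coefficients in siemens):
  0.3048·V_0 - 0.303·V_1 - 0.001786·V_3 = 1
  0.6377·V_1 - 0.303·V_0 - 0.3333·V_3 = 0
  0.5677·V_3 - 0.001786·V_0 - 0.3333·V_1 = 0
Solving these 3 simultaneous equations (Gaussian elimination) gives:
  V_0 = 10.46 V, V_1 = 7.197 V, V_3 = 4.259 V
R_eq = V_0 / 1 A = 10.46 Ω

Final answer: 10.46 Ω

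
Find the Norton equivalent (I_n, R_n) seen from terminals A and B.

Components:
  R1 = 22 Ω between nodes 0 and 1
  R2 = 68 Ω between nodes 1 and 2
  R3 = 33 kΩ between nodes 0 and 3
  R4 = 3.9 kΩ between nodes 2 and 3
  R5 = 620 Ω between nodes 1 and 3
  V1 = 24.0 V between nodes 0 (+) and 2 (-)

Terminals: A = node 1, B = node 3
Find the Thévenin equivalent first; then I_n = V_th/R_th and R_n = R_th.
Step 1 — V_th is the open-circuit voltage V_A - V_B (nothing connected across the terminals).
Nodal analysis, taking node 2 as the 0 V reference.
Source V1 fixes V_0 = 24 V.
KCL at each unknown node (sum of currents leaving = 0; resistances in Ω):
  Node 1: (V_1 - 24)/22 + (V_1 - 0)/68 + (V_1 - V_3)/620 = 0
  Node 3: (V_3 - 24)/33000 + (V_3 - 0)/3900 + (V_3 - V_1)/620 = 0
Collecting terms (coefficients in siemens):
  0.06177·V_1 - 0.001613·V_3 = 1.091
  0.0019·V_3 - 0.001613·V_1 = 0.0007273
Determinant D = (0.06177)(0.0019) - (-0.001613)(-0.001613) = 0.0001147
V_1 = [(1.091)(0.0019) - (-0.001613)(0.0007273)]/D = 18.07 V
V_3 = [(0.06177)(0.0007273) - (1.091)(-0.001613)]/D = 15.73 V
V_th = V_1 - V_3 = 18.07 - 15.73 = 2.345 V
Step 2 — R_th: zero the source — replace V1 by a short circuit (node 2 merges into node 0) — and find the resistance seen between A (node 1) and B (node 3).
Reduce the network between node 1 (A) and node 3 (B) by series/parallel combination:
  Rp1 = R1 ‖ R2 (parallel, both between nodes 0 and 1) = 1/(1/22 + 1/68) = 16.62 Ω
  Rp2 = R3 ‖ R4 (parallel, both between nodes 0 and 3) = 1/(1/33000 + 1/3900) = 3488 Ω
  Rs1 = Rp1 + Rp2 (series, joined only at node 0) = 16.62 + 3488 = 3504 Ω
  Rp3 = R5 ‖ Rs1 (parallel, both between nodes 1 and 3) = 1/(1/620 + 1/3504) = 526.8 Ω
R_th = 526.8 Ω
I_n = V_th/R_th = 2.345/526.8 = 0.004451 A, and R_n = R_th = 526.8 Ω

Final answer: I_n = 0.004451 A, R_n = 526.8 Ω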